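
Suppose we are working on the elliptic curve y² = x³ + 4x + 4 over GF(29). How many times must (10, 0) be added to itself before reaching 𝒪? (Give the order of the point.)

2P: (10, 0) + (10, 0): same x and y₁ ≡ -y₂, so the sum is 𝒪.
2P = 𝒪, so the order is 2.

2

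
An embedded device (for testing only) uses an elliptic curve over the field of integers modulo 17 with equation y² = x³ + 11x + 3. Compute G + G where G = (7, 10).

(2, 4)

tangent at (7, 10): λ = (3·7² + 11)/(2·10) ≡ 5/3. 3⁻¹ ≡ 6 (mod 17), so λ ≡ 5·6 ≡ 13.
  x = λ² - 7 - 7 = 169 - 14 ≡ 2; y = λ·(7 - 2) - 10 ≡ 4. → (2, 4)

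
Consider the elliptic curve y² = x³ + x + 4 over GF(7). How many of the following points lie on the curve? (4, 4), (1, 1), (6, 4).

(4, 4): 4² ≡ 2, rhs ≡ 2 → on.
(1, 1): 1² ≡ 1, rhs ≡ 6 → off.
(6, 4): 4² ≡ 2, rhs ≡ 2 → on.

2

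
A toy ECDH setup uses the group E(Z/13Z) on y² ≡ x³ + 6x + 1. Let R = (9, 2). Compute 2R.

(5, 0)

tangent at (9, 2): λ = (3·9² + 6)/(2·2) ≡ 2/4. 4⁻¹ ≡ 10 (mod 13), so λ ≡ 2·10 ≡ 7.
  x = λ² - 9 - 9 = 49 - 18 ≡ 5; y = λ·(9 - 5) - 2 ≡ 0. → (5, 0)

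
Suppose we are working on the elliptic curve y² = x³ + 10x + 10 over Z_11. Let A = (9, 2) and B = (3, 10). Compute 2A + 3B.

(6, 0)

First 2A:
Repeated addition: build up to 2A.
2A: tangent at (9, 2): λ = (3·9² + 10)/(2·2) ≡ 0/4. 4⁻¹ ≡ 3 (mod 11) since 4·3 = 12 ≡ 1, so λ ≡ 0·3 ≡ 0.
  x = λ² - 9 - 9 = 0 - 18 ≡ 4; y = λ·(9 - 4) - 2 ≡ 9. → (4, 9)
2A = (4, 9).
Next 3B:
Repeated addition: build up to 3B.
2B: tangent at (3, 10): λ = (3·3² + 10)/(2·10) ≡ 4/9. 9⁻¹ ≡ 5 (mod 11) since 9·5 = 45 ≡ 1, so λ ≡ 4·5 ≡ 9.
  x = λ² - 3 - 3 = 81 - 6 ≡ 9; y = λ·(3 - 9) - 10 ≡ 2. → (9, 2)
3B: (9, 2) + (3, 10). λ = (10 - 2)/(3 - 9) ≡ 8/5 mod 11. 5⁻¹ ≡ 9 (mod 11), so λ ≡ 6.
  x = λ² - 9 - 3 = 36 - 12 ≡ 2; y = λ·(9 - 2) - 2 ≡ 7. → (2, 7)
3B = (2, 7).
Finally 2A + 3B:
(4, 9) + (2, 7). λ = (7 - 9)/(2 - 4) ≡ 9/9 mod 11. 9⁻¹ ≡ 5 (mod 11), so λ ≡ 1.
  x = λ² - 4 - 2 = 1 - 6 ≡ 6; y = λ·(4 - 6) - 9 ≡ 0. → (6, 0)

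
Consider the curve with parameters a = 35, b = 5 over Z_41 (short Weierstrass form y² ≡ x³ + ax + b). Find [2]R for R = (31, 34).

tangent at (31, 34): λ = (3·31² + 35)/(2·34) ≡ 7/27. 27⁻¹ ≡ 38 (mod 41), so λ ≡ 7·38 ≡ 20.
  x = λ² - 31 - 31 = 400 - 62 ≡ 10; y = λ·(31 - 10) - 34 ≡ 17. → (10, 17)

(10, 17)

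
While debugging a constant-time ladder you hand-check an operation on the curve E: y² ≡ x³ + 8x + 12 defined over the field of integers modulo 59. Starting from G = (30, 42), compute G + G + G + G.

(40, 9)

Repeated addition: build up to 4G.
2G: tangent at (30, 42): λ = (3·30² + 8)/(2·42) ≡ 53/25. 25⁻¹ ≡ 26 (mod 59), so λ ≡ 53·26 ≡ 21.
  x = λ² - 30 - 30 = 441 - 60 ≡ 27; y = λ·(30 - 27) - 42 ≡ 21. → (27, 21)
3G: (27, 21) + (30, 42). λ = (42 - 21)/(30 - 27) ≡ 21/3 mod 59. 3⁻¹ ≡ 20 (mod 59), so λ ≡ 7.
  x = λ² - 27 - 30 = 49 - 57 ≡ 51; y = λ·(27 - 51) - 21 ≡ 47. → (51, 47)
4G: (51, 47) + (30, 42). λ = (42 - 47)/(30 - 51) ≡ 54/38 mod 59. 38⁻¹ ≡ 14 (mod 59), so λ ≡ 48.
  x = λ² - 51 - 30 = 2304 - 81 ≡ 40; y = λ·(51 - 40) - 47 ≡ 9. → (40, 9)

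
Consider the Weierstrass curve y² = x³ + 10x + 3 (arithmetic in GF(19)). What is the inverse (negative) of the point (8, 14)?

(8, 5)

-(8, 14) = (8, -14 mod 19) = (8, 5).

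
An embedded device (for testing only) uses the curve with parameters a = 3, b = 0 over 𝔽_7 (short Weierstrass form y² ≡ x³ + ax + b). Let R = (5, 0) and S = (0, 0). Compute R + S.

(5, 0) + (0, 0). λ = (0 - 0)/(0 - 5) ≡ 0/2 mod 7. 2⁻¹ ≡ 4 (mod 7), so λ ≡ 0.
  x = λ² - 5 - 0 = 0 - 5 ≡ 2; y = λ·(5 - 2) - 0 ≡ 0. → (2, 0)

(2, 0)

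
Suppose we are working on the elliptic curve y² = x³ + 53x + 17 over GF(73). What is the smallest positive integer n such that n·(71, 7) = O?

7

2P: tangent at (71, 7): λ = (3·71² + 53)/(2·7) ≡ 65/14. 14⁻¹ ≡ 47 (mod 73), so λ ≡ 65·47 ≡ 62.
  x = λ² - 71 - 71 = 3844 - 142 ≡ 52; y = λ·(71 - 52) - 7 ≡ 3. → (52, 3)
3P: (52, 3) + (71, 7). λ = (7 - 3)/(71 - 52) ≡ 4/19 mod 73. 19⁻¹ ≡ 50 (mod 73), so λ ≡ 54.
  x = λ² - 52 - 71 = 2916 - 123 ≡ 19; y = λ·(52 - 19) - 3 ≡ 27. → (19, 27)
4P: (19, 27) + (71, 7). λ = (7 - 27)/(71 - 19) ≡ 53/52 mod 73. 52⁻¹ ≡ 66 (mod 73), so λ ≡ 67.
  x = λ² - 19 - 71 = 4489 - 90 ≡ 19; y = λ·(19 - 19) - 27 ≡ 46. → (19, 46)
5P: (19, 46) + (71, 7). λ = (7 - 46)/(71 - 19) ≡ 34/52 mod 73. 52⁻¹ ≡ 66 (mod 73) since 52·66 = 3432 ≡ 1, so λ ≡ 54.
  x = λ² - 19 - 71 = 2916 - 90 ≡ 52; y = λ·(19 - 52) - 46 ≡ 70. → (52, 70)
6P: (52, 70) + (71, 7). λ = (7 - 70)/(71 - 52) ≡ 10/19 mod 73. 19⁻¹ ≡ 50 (mod 73) since 19·50 = 950 ≡ 1, so λ ≡ 62.
  x = λ² - 52 - 71 = 3844 - 123 ≡ 71; y = λ·(52 - 71) - 70 ≡ 66. → (71, 66)
7P: (71, 66) + (71, 7): same x and y₁ ≡ -y₂, so the sum is O.
7P = O, so the order is 7.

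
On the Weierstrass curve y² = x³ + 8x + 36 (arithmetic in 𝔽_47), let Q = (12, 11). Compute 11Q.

(17, 44)

Double-and-add on 11 = (1011)₂. Start with Q = (12, 11) for the leading 1-bit.
double: tangent at (12, 11): λ = (3·12² + 8)/(2·11) ≡ 17/22. 22⁻¹ ≡ 15 (mod 47) since 22·15 = 330 ≡ 1, so λ ≡ 17·15 ≡ 20.
  x = λ² - 12 - 12 = 400 - 24 ≡ 0; y = λ·(12 - 0) - 11 ≡ 41. → (0, 41)
double: tangent at (0, 41): λ = (3·0² + 8)/(2·41) ≡ 8/35. 35⁻¹ ≡ 43 (mod 47), so λ ≡ 8·43 ≡ 15.
  x = λ² - 0 - 0 = 225 - 0 ≡ 37; y = λ·(0 - 37) - 41 ≡ 15. → (37, 15)
add Q: (37, 15) + (12, 11). λ = (11 - 15)/(12 - 37) ≡ 43/22 mod 47. 22⁻¹ ≡ 15 (mod 47), so λ ≡ 34.
  x = λ² - 37 - 12 = 1156 - 49 ≡ 26; y = λ·(37 - 26) - 15 ≡ 30. → (26, 30)
double: tangent at (26, 30): λ = (3·26² + 8)/(2·30) ≡ 15/13. 13⁻¹ ≡ 29 (mod 47), so λ ≡ 15·29 ≡ 12.
  x = λ² - 26 - 26 = 144 - 52 ≡ 45; y = λ·(26 - 45) - 30 ≡ 24. → (45, 24)
add Q: (45, 24) + (12, 11). λ = (11 - 24)/(12 - 45) ≡ 34/14 mod 47. 14⁻¹ ≡ 37 (mod 47) since 14·37 = 518 ≡ 1, so λ ≡ 36.
  x = λ² - 45 - 12 = 1296 - 57 ≡ 17; y = λ·(45 - 17) - 24 ≡ 44. → (17, 44)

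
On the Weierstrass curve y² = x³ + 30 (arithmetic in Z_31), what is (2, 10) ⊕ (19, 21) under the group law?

(19, 10)

(2, 10) + (19, 21). λ = (21 - 10)/(19 - 2) ≡ 11/17 mod 31. 17⁻¹ ≡ 11 (mod 31) since 17·11 = 187 ≡ 1, so λ ≡ 28.
  x = λ² - 2 - 19 = 784 - 21 ≡ 19; y = λ·(2 - 19) - 10 ≡ 10. → (19, 10)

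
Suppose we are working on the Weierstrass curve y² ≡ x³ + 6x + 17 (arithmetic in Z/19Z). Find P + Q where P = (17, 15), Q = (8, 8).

(0, 13)

(17, 15) + (8, 8). λ = (8 - 15)/(8 - 17) ≡ 12/10 mod 19. 10⁻¹ ≡ 2 (mod 19), so λ ≡ 5.
  x = λ² - 17 - 8 = 25 - 25 ≡ 0; y = λ·(17 - 0) - 15 ≡ 13. → (0, 13)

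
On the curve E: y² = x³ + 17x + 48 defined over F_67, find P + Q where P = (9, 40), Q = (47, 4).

(9, 40) + (47, 4). λ = (4 - 40)/(47 - 9) ≡ 31/38 mod 67. 38⁻¹ ≡ 30 (mod 67) since 38·30 = 1140 ≡ 1, so λ ≡ 59.
  x = λ² - 9 - 47 = 3481 - 56 ≡ 8; y = λ·(9 - 8) - 40 ≡ 19. → (8, 19)

(8, 19)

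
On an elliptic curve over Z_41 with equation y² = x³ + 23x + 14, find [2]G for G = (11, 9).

(39, 1)

tangent at (11, 9): λ = (3·11² + 23)/(2·9) ≡ 17/18. 18⁻¹ ≡ 16 (mod 41), so λ ≡ 17·16 ≡ 26.
  x = λ² - 11 - 11 = 676 - 22 ≡ 39; y = λ·(11 - 39) - 9 ≡ 1. → (39, 1)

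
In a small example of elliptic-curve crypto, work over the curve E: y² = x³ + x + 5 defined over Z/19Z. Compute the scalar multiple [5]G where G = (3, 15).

O

Double-and-add on 5 = (101)₂. Start with G = (3, 15) for the leading 1-bit.
double: tangent at (3, 15): λ = (3·3² + 1)/(2·15) ≡ 9/11. 11⁻¹ ≡ 7 (mod 19), so λ ≡ 9·7 ≡ 6.
  x = λ² - 3 - 3 = 36 - 6 ≡ 11; y = λ·(3 - 11) - 15 ≡ 13. → (11, 13)
double: tangent at (11, 13): λ = (3·11² + 1)/(2·13) ≡ 3/7. 7⁻¹ ≡ 11 (mod 19), so λ ≡ 3·11 ≡ 14.
  x = λ² - 11 - 11 = 196 - 22 ≡ 3; y = λ·(11 - 3) - 13 ≡ 4. → (3, 4)
add G: (3, 4) + (3, 15): same x and y₁ ≡ -y₂, so the sum is 𝒪.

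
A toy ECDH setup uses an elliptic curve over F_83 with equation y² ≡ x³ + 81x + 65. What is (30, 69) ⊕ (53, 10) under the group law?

(30, 69) + (53, 10). λ = (10 - 69)/(53 - 30) ≡ 24/23 mod 83. 23⁻¹ ≡ 65 (mod 83), so λ ≡ 66.
  x = λ² - 30 - 53 = 4356 - 83 ≡ 40; y = λ·(30 - 40) - 69 ≡ 18. → (40, 18)

(40, 18)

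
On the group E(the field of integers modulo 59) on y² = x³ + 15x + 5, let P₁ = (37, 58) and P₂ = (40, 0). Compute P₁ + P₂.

(37, 58) + (40, 0). λ = (0 - 58)/(40 - 37) ≡ 1/3 mod 59. 3⁻¹ ≡ 20 (mod 59), so λ ≡ 20.
  x = λ² - 37 - 40 = 400 - 77 ≡ 28; y = λ·(37 - 28) - 58 ≡ 4. → (28, 4)

(28, 4)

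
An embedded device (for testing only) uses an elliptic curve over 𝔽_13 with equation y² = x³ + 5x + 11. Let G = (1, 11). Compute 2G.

tangent at (1, 11): λ = (3·1² + 5)/(2·11) ≡ 8/9. 9⁻¹ ≡ 3 (mod 13), so λ ≡ 8·3 ≡ 11.
  x = λ² - 1 - 1 = 121 - 2 ≡ 2; y = λ·(1 - 2) - 11 ≡ 4. → (2, 4)

(2, 4)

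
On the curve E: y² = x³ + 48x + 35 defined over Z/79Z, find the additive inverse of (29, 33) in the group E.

(29, 46)

-(29, 33) = (29, -33 mod 79) = (29, 46).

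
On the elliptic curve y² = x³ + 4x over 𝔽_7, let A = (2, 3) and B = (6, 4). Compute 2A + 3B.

(6, 3)

First 2A:
Repeated addition: build up to 2A.
2A: tangent at (2, 3): λ = (3·2² + 4)/(2·3) ≡ 2/6. 6⁻¹ ≡ 6 (mod 7), so λ ≡ 2·6 ≡ 5.
  x = λ² - 2 - 2 = 25 - 4 ≡ 0; y = λ·(2 - 0) - 3 ≡ 0. → (0, 0)
2A = (0, 0).
Next 3B:
Repeated addition: build up to 3B.
2B: tangent at (6, 4): λ = (3·6² + 4)/(2·4) ≡ 0/1. 1⁻¹ ≡ 1 (mod 7), so λ ≡ 0·1 ≡ 0.
  x = λ² - 6 - 6 = 0 - 12 ≡ 2; y = λ·(6 - 2) - 4 ≡ 3. → (2, 3)
3B: (2, 3) + (6, 4). λ = (4 - 3)/(6 - 2) ≡ 1/4 mod 7. 4⁻¹ ≡ 2 (mod 7), so λ ≡ 2.
  x = λ² - 2 - 6 = 4 - 8 ≡ 3; y = λ·(2 - 3) - 3 ≡ 2. → (3, 2)
3B = (3, 2).
Finally 2A + 3B:
(0, 0) + (3, 2). λ = (2 - 0)/(3 - 0) ≡ 2/3 mod 7. 3⁻¹ ≡ 5 (mod 7), so λ ≡ 3.
  x = λ² - 0 - 3 = 9 - 3 ≡ 6; y = λ·(0 - 6) - 0 ≡ 3. → (6, 3)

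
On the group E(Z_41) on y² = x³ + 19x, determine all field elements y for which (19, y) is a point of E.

2, 39

x³ + 19x + 0 = 7220 ≡ 4 (mod 41).
Square roots of 4 mod 41: 2 and 39 (since 2² = 4 ≡ 4).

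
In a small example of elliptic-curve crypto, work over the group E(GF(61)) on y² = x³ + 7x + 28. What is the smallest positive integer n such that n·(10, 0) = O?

2P: (10, 0) + (10, 0): same x and y₁ ≡ -y₂, so the sum is O.
2P = O, so the order is 2.

2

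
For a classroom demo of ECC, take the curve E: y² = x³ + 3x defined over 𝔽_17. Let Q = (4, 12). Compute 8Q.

Double-and-add on 8 = (1000)₂. Start with Q = (4, 12) for the leading 1-bit.
double: tangent at (4, 12): λ = (3·4² + 3)/(2·12) ≡ 0/7. 7⁻¹ ≡ 5 (mod 17), so λ ≡ 0·5 ≡ 0.
  x = λ² - 4 - 4 = 0 - 8 ≡ 9; y = λ·(4 - 9) - 12 ≡ 5. → (9, 5)
double: tangent at (9, 5): λ = (3·9² + 3)/(2·5) ≡ 8/10. 10⁻¹ ≡ 12 (mod 17), so λ ≡ 8·12 ≡ 11.
  x = λ² - 9 - 9 = 121 - 18 ≡ 1; y = λ·(9 - 1) - 5 ≡ 15. → (1, 15)
double: tangent at (1, 15): λ = (3·1² + 3)/(2·15) ≡ 6/13. 13⁻¹ ≡ 4 (mod 17) since 13·4 = 52 ≡ 1, so λ ≡ 6·4 ≡ 7.
  x = λ² - 1 - 1 = 49 - 2 ≡ 13; y = λ·(1 - 13) - 15 ≡ 3. → (13, 3)

(13, 3)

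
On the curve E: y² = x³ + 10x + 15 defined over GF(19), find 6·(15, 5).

Write G = (15, 5).
Double-and-add on 6 = (110)₂. Start with G = (15, 5) for the leading 1-bit.
double: tangent at (15, 5): λ = (3·15² + 10)/(2·5) ≡ 1/10. 10⁻¹ ≡ 2 (mod 19) since 10·2 = 20 ≡ 1, so λ ≡ 1·2 ≡ 2.
  x = λ² - 15 - 15 = 4 - 30 ≡ 12; y = λ·(15 - 12) - 5 ≡ 1. → (12, 1)
add G: (12, 1) + (15, 5). λ = (5 - 1)/(15 - 12) ≡ 4/3 mod 19. 3⁻¹ ≡ 13 (mod 19), so λ ≡ 14.
  x = λ² - 12 - 15 = 196 - 27 ≡ 17; y = λ·(12 - 17) - 1 ≡ 5. → (17, 5)
double: tangent at (17, 5): λ = (3·17² + 10)/(2·5) ≡ 3/10. 10⁻¹ ≡ 2 (mod 19) since 10·2 = 20 ≡ 1, so λ ≡ 3·2 ≡ 6.
  x = λ² - 17 - 17 = 36 - 34 ≡ 2; y = λ·(17 - 2) - 5 ≡ 9. → (2, 9)

(2, 9)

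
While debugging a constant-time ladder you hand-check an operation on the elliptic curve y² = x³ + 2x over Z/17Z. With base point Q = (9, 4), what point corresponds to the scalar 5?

Double-and-add on 5 = (101)₂. Start with Q = (9, 4) for the leading 1-bit.
double: tangent at (9, 4): λ = (3·9² + 2)/(2·4) ≡ 7/8. 8⁻¹ ≡ 15 (mod 17), so λ ≡ 7·15 ≡ 3.
  x = λ² - 9 - 9 = 9 - 18 ≡ 8; y = λ·(9 - 8) - 4 ≡ 16. → (8, 16)
double: tangent at (8, 16): λ = (3·8² + 2)/(2·16) ≡ 7/15. 15⁻¹ ≡ 8 (mod 17) since 15·8 = 120 ≡ 1, so λ ≡ 7·8 ≡ 5.
  x = λ² - 8 - 8 = 25 - 16 ≡ 9; y = λ·(8 - 9) - 16 ≡ 13. → (9, 13)
add Q: (9, 13) + (9, 4): same x and y₁ ≡ -y₂, so the sum is the point at infinity.

O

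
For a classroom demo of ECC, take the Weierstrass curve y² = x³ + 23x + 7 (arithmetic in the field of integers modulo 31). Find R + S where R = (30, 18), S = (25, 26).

(30, 18) + (25, 26). λ = (26 - 18)/(25 - 30) ≡ 8/26 mod 31. 26⁻¹ ≡ 6 (mod 31), so λ ≡ 17.
  x = λ² - 30 - 25 = 289 - 55 ≡ 17; y = λ·(30 - 17) - 18 ≡ 17. → (17, 17)

(17, 17)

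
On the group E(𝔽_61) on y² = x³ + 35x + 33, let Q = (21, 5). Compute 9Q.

(59, 57)

Repeated addition: build up to 9Q.
2Q: tangent at (21, 5): λ = (3·21² + 35)/(2·5) ≡ 16/10. 10⁻¹ ≡ 55 (mod 61), so λ ≡ 16·55 ≡ 26.
  x = λ² - 21 - 21 = 676 - 42 ≡ 24; y = λ·(21 - 24) - 5 ≡ 39. → (24, 39)
3Q: (24, 39) + (21, 5). λ = (5 - 39)/(21 - 24) ≡ 27/58 mod 61. 58⁻¹ ≡ 20 (mod 61) since 58·20 = 1160 ≡ 1, so λ ≡ 52.
  x = λ² - 24 - 21 = 2704 - 45 ≡ 36; y = λ·(24 - 36) - 39 ≡ 8. → (36, 8)
4Q: (36, 8) + (21, 5). λ = (5 - 8)/(21 - 36) ≡ 58/46 mod 61. 46⁻¹ ≡ 4 (mod 61) since 46·4 = 184 ≡ 1, so λ ≡ 49.
  x = λ² - 36 - 21 = 2401 - 57 ≡ 26; y = λ·(36 - 26) - 8 ≡ 55. → (26, 55)
5Q: (26, 55) + (21, 5). λ = (5 - 55)/(21 - 26) ≡ 11/56 mod 61. 56⁻¹ ≡ 12 (mod 61) since 56·12 = 672 ≡ 1, so λ ≡ 10.
  x = λ² - 26 - 21 = 100 - 47 ≡ 53; y = λ·(26 - 53) - 55 ≡ 41. → (53, 41)
6Q: (53, 41) + (21, 5). λ = (5 - 41)/(21 - 53) ≡ 25/29 mod 61. 29⁻¹ ≡ 40 (mod 61) since 29·40 = 1160 ≡ 1, so λ ≡ 24.
  x = λ² - 53 - 21 = 576 - 74 ≡ 14; y = λ·(53 - 14) - 41 ≡ 41. → (14, 41)
7Q: (14, 41) + (21, 5). λ = (5 - 41)/(21 - 14) ≡ 25/7 mod 61. 7⁻¹ ≡ 35 (mod 61), so λ ≡ 21.
  x = λ² - 14 - 21 = 441 - 35 ≡ 40; y = λ·(14 - 40) - 41 ≡ 23. → (40, 23)
8Q: (40, 23) + (21, 5). λ = (5 - 23)/(21 - 40) ≡ 43/42 mod 61. 42⁻¹ ≡ 16 (mod 61) since 42·16 = 672 ≡ 1, so λ ≡ 17.
  x = λ² - 40 - 21 = 289 - 61 ≡ 45; y = λ·(40 - 45) - 23 ≡ 14. → (45, 14)
9Q: (45, 14) + (21, 5). λ = (5 - 14)/(21 - 45) ≡ 52/37 mod 61. 37⁻¹ ≡ 33 (mod 61) since 37·33 = 1221 ≡ 1, so λ ≡ 8.
  x = λ² - 45 - 21 = 64 - 66 ≡ 59; y = λ·(45 - 59) - 14 ≡ 57. → (59, 57)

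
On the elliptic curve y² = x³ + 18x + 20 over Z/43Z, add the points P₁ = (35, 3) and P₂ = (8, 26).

(35, 3) + (8, 26). λ = (26 - 3)/(8 - 35) ≡ 23/16 mod 43. 16⁻¹ ≡ 35 (mod 43) since 16·35 = 560 ≡ 1, so λ ≡ 31.
  x = λ² - 35 - 8 = 961 - 43 ≡ 15; y = λ·(35 - 15) - 3 ≡ 15. → (15, 15)

(15, 15)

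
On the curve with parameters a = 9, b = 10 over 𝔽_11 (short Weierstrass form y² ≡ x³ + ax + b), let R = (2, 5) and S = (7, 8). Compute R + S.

(5, 2)

(2, 5) + (7, 8). λ = (8 - 5)/(7 - 2) ≡ 3/5 mod 11. 5⁻¹ ≡ 9 (mod 11), so λ ≡ 5.
  x = λ² - 2 - 7 = 25 - 9 ≡ 5; y = λ·(2 - 5) - 5 ≡ 2. → (5, 2)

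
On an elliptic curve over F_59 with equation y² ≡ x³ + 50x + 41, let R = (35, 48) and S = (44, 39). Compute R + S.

(40, 16)

(35, 48) + (44, 39). λ = (39 - 48)/(44 - 35) ≡ 50/9 mod 59. 9⁻¹ ≡ 46 (mod 59), so λ ≡ 58.
  x = λ² - 35 - 44 = 3364 - 79 ≡ 40; y = λ·(35 - 40) - 48 ≡ 16. → (40, 16)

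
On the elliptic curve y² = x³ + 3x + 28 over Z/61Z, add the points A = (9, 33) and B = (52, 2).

(57, 47)

(9, 33) + (52, 2). λ = (2 - 33)/(52 - 9) ≡ 30/43 mod 61. 43⁻¹ ≡ 44 (mod 61) since 43·44 = 1892 ≡ 1, so λ ≡ 39.
  x = λ² - 9 - 52 = 1521 - 61 ≡ 57; y = λ·(9 - 57) - 33 ≡ 47. → (57, 47)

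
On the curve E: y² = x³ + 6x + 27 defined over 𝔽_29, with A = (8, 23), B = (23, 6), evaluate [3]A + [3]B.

First 3A:
Repeated addition: build up to 3A.
2A: tangent at (8, 23): λ = (3·8² + 6)/(2·23) ≡ 24/17. 17⁻¹ ≡ 12 (mod 29), so λ ≡ 24·12 ≡ 27.
  x = λ² - 8 - 8 = 729 - 16 ≡ 17; y = λ·(8 - 17) - 23 ≡ 24. → (17, 24)
3A: (17, 24) + (8, 23). λ = (23 - 24)/(8 - 17) ≡ 28/20 mod 29. 20⁻¹ ≡ 16 (mod 29) since 20·16 = 320 ≡ 1, so λ ≡ 13.
  x = λ² - 17 - 8 = 169 - 25 ≡ 28; y = λ·(17 - 28) - 24 ≡ 7. → (28, 7)
3A = (28, 7).
Next 3B:
Repeated addition: build up to 3B.
2B: tangent at (23, 6): λ = (3·23² + 6)/(2·6) ≡ 27/12. 12⁻¹ ≡ 17 (mod 29), so λ ≡ 27·17 ≡ 24.
  x = λ² - 23 - 23 = 576 - 46 ≡ 8; y = λ·(23 - 8) - 6 ≡ 6. → (8, 6)
3B: (8, 6) + (23, 6). λ = (6 - 6)/(23 - 8) ≡ 0/15 mod 29. 15⁻¹ ≡ 2 (mod 29), so λ ≡ 0.
  x = λ² - 8 - 23 = 0 - 31 ≡ 27; y = λ·(8 - 27) - 6 ≡ 23. → (27, 23)
3B = (27, 23).
Finally 3A + 3B:
(28, 7) + (27, 23). λ = (23 - 7)/(27 - 28) ≡ 16/28 mod 29. 28⁻¹ ≡ 28 (mod 29), so λ ≡ 13.
  x = λ² - 28 - 27 = 169 - 55 ≡ 27; y = λ·(28 - 27) - 7 ≡ 6. → (27, 6)

(27, 6)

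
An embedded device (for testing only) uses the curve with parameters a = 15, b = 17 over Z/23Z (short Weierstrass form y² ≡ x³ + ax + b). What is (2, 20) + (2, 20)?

tangent at (2, 20): λ = (3·2² + 15)/(2·20) ≡ 4/17. 17⁻¹ ≡ 19 (mod 23), so λ ≡ 4·19 ≡ 7.
  x = λ² - 2 - 2 = 49 - 4 ≡ 22; y = λ·(2 - 22) - 20 ≡ 1. → (22, 1)

(22, 1)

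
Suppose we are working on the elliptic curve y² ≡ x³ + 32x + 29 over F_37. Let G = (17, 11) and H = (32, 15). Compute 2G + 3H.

First 2G:
Repeated addition: build up to 2G.
2G: tangent at (17, 11): λ = (3·17² + 32)/(2·11) ≡ 11/22. 22⁻¹ ≡ 32 (mod 37) since 22·32 = 704 ≡ 1, so λ ≡ 11·32 ≡ 19.
  x = λ² - 17 - 17 = 361 - 34 ≡ 31; y = λ·(17 - 31) - 11 ≡ 19. → (31, 19)
2G = (31, 19).
Next 3H:
Repeated addition: build up to 3H.
2H: tangent at (32, 15): λ = (3·32² + 32)/(2·15) ≡ 33/30. 30⁻¹ ≡ 21 (mod 37), so λ ≡ 33·21 ≡ 27.
  x = λ² - 32 - 32 = 729 - 64 ≡ 36; y = λ·(32 - 36) - 15 ≡ 25. → (36, 25)
3H: (36, 25) + (32, 15). λ = (15 - 25)/(32 - 36) ≡ 27/33 mod 37. 33⁻¹ ≡ 9 (mod 37) since 33·9 = 297 ≡ 1, so λ ≡ 21.
  x = λ² - 36 - 32 = 441 - 68 ≡ 3; y = λ·(36 - 3) - 25 ≡ 2. → (3, 2)
3H = (3, 2).
Finally 2G + 3H:
(31, 19) + (3, 2). λ = (2 - 19)/(3 - 31) ≡ 20/9 mod 37. 9⁻¹ ≡ 33 (mod 37), so λ ≡ 31.
  x = λ² - 31 - 3 = 961 - 34 ≡ 2; y = λ·(31 - 2) - 19 ≡ 29. → (2, 29)

(2, 29)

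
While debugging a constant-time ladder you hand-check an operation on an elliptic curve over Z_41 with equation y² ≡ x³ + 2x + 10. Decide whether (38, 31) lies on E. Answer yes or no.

y² = 31² ≡ 18; x³ + 2x + 10 = 54958 ≡ 18 (mod 41). 18 = 18.

yes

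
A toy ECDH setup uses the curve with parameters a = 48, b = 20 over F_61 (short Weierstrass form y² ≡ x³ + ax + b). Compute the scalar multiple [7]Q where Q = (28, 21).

Double-and-add on 7 = (111)₂. Start with Q = (28, 21) for the leading 1-bit.
double: tangent at (28, 21): λ = (3·28² + 48)/(2·21) ≡ 21/42. 42⁻¹ ≡ 16 (mod 61), so λ ≡ 21·16 ≡ 31.
  x = λ² - 28 - 28 = 961 - 56 ≡ 51; y = λ·(28 - 51) - 21 ≡ 59. → (51, 59)
add Q: (51, 59) + (28, 21). λ = (21 - 59)/(28 - 51) ≡ 23/38 mod 61. 38⁻¹ ≡ 53 (mod 61) since 38·53 = 2014 ≡ 1, so λ ≡ 60.
  x = λ² - 51 - 28 = 3600 - 79 ≡ 44; y = λ·(51 - 44) - 59 ≡ 56. → (44, 56)
double: tangent at (44, 56): λ = (3·44² + 48)/(2·56) ≡ 0/51. 51⁻¹ ≡ 6 (mod 61) since 51·6 = 306 ≡ 1, so λ ≡ 0·6 ≡ 0.
  x = λ² - 44 - 44 = 0 - 88 ≡ 34; y = λ·(44 - 34) - 56 ≡ 5. → (34, 5)
add Q: (34, 5) + (28, 21). λ = (21 - 5)/(28 - 34) ≡ 16/55 mod 61. 55⁻¹ ≡ 10 (mod 61), so λ ≡ 38.
  x = λ² - 34 - 28 = 1444 - 62 ≡ 40; y = λ·(34 - 40) - 5 ≡ 11. → (40, 11)

(40, 11)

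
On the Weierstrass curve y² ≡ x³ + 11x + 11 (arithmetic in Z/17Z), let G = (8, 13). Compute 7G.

(12, 16)

Repeated addition: build up to 7G.
2G: tangent at (8, 13): λ = (3·8² + 11)/(2·13) ≡ 16/9. 9⁻¹ ≡ 2 (mod 17), so λ ≡ 16·2 ≡ 15.
  x = λ² - 8 - 8 = 225 - 16 ≡ 5; y = λ·(8 - 5) - 13 ≡ 15. → (5, 15)
3G: (5, 15) + (8, 13). λ = (13 - 15)/(8 - 5) ≡ 15/3 mod 17. 3⁻¹ ≡ 6 (mod 17) since 3·6 = 18 ≡ 1, so λ ≡ 5.
  x = λ² - 5 - 8 = 25 - 13 ≡ 12; y = λ·(5 - 12) - 15 ≡ 1. → (12, 1)
4G: (12, 1) + (8, 13). λ = (13 - 1)/(8 - 12) ≡ 12/13 mod 17. 13⁻¹ ≡ 4 (mod 17) since 13·4 = 52 ≡ 1, so λ ≡ 14.
  x = λ² - 12 - 8 = 196 - 20 ≡ 6; y = λ·(12 - 6) - 1 ≡ 15. → (6, 15)
5G: (6, 15) + (8, 13). λ = (13 - 15)/(8 - 6) ≡ 15/2 mod 17. 2⁻¹ ≡ 9 (mod 17) since 2·9 = 18 ≡ 1, so λ ≡ 16.
  x = λ² - 6 - 8 = 256 - 14 ≡ 4; y = λ·(6 - 4) - 15 ≡ 0. → (4, 0)
6G: (4, 0) + (8, 13). λ = (13 - 0)/(8 - 4) ≡ 13/4 mod 17. 4⁻¹ ≡ 13 (mod 17) since 4·13 = 52 ≡ 1, so λ ≡ 16.
  x = λ² - 4 - 8 = 256 - 12 ≡ 6; y = λ·(4 - 6) - 0 ≡ 2. → (6, 2)
7G: (6, 2) + (8, 13). λ = (13 - 2)/(8 - 6) ≡ 11/2 mod 17. 2⁻¹ ≡ 9 (mod 17), so λ ≡ 14.
  x = λ² - 6 - 8 = 196 - 14 ≡ 12; y = λ·(6 - 12) - 2 ≡ 16. → (12, 16)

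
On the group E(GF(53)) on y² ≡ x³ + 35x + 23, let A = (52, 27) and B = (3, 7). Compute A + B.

(52, 27) + (3, 7). λ = (7 - 27)/(3 - 52) ≡ 33/4 mod 53. 4⁻¹ ≡ 40 (mod 53), so λ ≡ 48.
  x = λ² - 52 - 3 = 2304 - 55 ≡ 23; y = λ·(52 - 23) - 27 ≡ 40. → (23, 40)

(23, 40)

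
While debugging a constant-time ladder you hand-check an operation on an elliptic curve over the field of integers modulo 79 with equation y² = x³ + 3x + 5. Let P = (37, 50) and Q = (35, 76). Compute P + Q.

(37, 50) + (35, 76). λ = (76 - 50)/(35 - 37) ≡ 26/77 mod 79. 77⁻¹ ≡ 39 (mod 79) since 77·39 = 3003 ≡ 1, so λ ≡ 66.
  x = λ² - 37 - 35 = 4356 - 72 ≡ 18; y = λ·(37 - 18) - 50 ≡ 19. → (18, 19)

(18, 19)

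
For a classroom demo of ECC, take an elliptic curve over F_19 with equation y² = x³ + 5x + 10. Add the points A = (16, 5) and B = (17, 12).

(16, 5) + (17, 12). λ = (12 - 5)/(17 - 16) ≡ 7/1 mod 19. 1⁻¹ ≡ 1 (mod 19) since 1·1 = 1 ≡ 1, so λ ≡ 7.
  x = λ² - 16 - 17 = 49 - 33 ≡ 16; y = λ·(16 - 16) - 5 ≡ 14. → (16, 14)

(16, 14)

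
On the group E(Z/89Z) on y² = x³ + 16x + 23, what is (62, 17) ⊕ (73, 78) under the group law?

(62, 17) + (73, 78). λ = (78 - 17)/(73 - 62) ≡ 61/11 mod 89. 11⁻¹ ≡ 81 (mod 89) since 11·81 = 891 ≡ 1, so λ ≡ 46.
  x = λ² - 62 - 73 = 2116 - 135 ≡ 23; y = λ·(62 - 23) - 17 ≡ 86. → (23, 86)

(23, 86)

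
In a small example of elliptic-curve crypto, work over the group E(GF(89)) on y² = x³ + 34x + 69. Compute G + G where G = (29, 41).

(70, 60)

tangent at (29, 41): λ = (3·29² + 34)/(2·41) ≡ 65/82. 82⁻¹ ≡ 38 (mod 89) since 82·38 = 3116 ≡ 1, so λ ≡ 65·38 ≡ 67.
  x = λ² - 29 - 29 = 4489 - 58 ≡ 70; y = λ·(29 - 70) - 41 ≡ 60. → (70, 60)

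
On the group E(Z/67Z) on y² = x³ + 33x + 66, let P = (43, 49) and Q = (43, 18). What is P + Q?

The two points share x = 43 and their y-coordinates satisfy 49 + 18 ≡ 0 (mod 67), so they are inverses. Their sum is O.

O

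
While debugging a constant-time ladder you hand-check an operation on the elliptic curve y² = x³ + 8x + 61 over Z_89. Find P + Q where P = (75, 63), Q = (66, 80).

(75, 63) + (66, 80). λ = (80 - 63)/(66 - 75) ≡ 17/80 mod 89. 80⁻¹ ≡ 79 (mod 89), so λ ≡ 8.
  x = λ² - 75 - 66 = 64 - 141 ≡ 12; y = λ·(75 - 12) - 63 ≡ 85. → (12, 85)

(12, 85)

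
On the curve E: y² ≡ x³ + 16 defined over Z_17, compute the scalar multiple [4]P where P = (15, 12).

(0, 13)

Repeated addition: build up to 4P.
2P: tangent at (15, 12): λ = (3·15² + 0)/(2·12) ≡ 12/7. 7⁻¹ ≡ 5 (mod 17) since 7·5 = 35 ≡ 1, so λ ≡ 12·5 ≡ 9.
  x = λ² - 15 - 15 = 81 - 30 ≡ 0; y = λ·(15 - 0) - 12 ≡ 4. → (0, 4)
3P: (0, 4) + (15, 12). λ = (12 - 4)/(15 - 0) ≡ 8/15 mod 17. 15⁻¹ ≡ 8 (mod 17), so λ ≡ 13.
  x = λ² - 0 - 15 = 169 - 15 ≡ 1; y = λ·(0 - 1) - 4 ≡ 0. → (1, 0)
4P: (1, 0) + (15, 12). λ = (12 - 0)/(15 - 1) ≡ 12/14 mod 17. 14⁻¹ ≡ 11 (mod 17) since 14·11 = 154 ≡ 1, so λ ≡ 13.
  x = λ² - 1 - 15 = 169 - 16 ≡ 0; y = λ·(1 - 0) - 0 ≡ 13. → (0, 13)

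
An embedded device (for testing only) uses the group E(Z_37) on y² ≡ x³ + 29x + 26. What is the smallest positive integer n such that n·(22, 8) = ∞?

2P: tangent at (22, 8): λ = (3·22² + 29)/(2·8) ≡ 1/16. 16⁻¹ ≡ 7 (mod 37), so λ ≡ 1·7 ≡ 7.
  x = λ² - 22 - 22 = 49 - 44 ≡ 5; y = λ·(22 - 5) - 8 ≡ 0. → (5, 0)
3P: (5, 0) + (22, 8). λ = (8 - 0)/(22 - 5) ≡ 8/17 mod 37. 17⁻¹ ≡ 24 (mod 37), so λ ≡ 7.
  x = λ² - 5 - 22 = 49 - 27 ≡ 22; y = λ·(5 - 22) - 0 ≡ 29. → (22, 29)
4P: (22, 29) + (22, 8): same x and y₁ ≡ -y₂, so the sum is ∞.
4P = ∞, so the order is 4.

4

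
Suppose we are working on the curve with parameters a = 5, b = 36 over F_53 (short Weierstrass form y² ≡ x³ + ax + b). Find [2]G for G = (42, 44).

tangent at (42, 44): λ = (3·42² + 5)/(2·44) ≡ 50/35. 35⁻¹ ≡ 50 (mod 53), so λ ≡ 50·50 ≡ 9.
  x = λ² - 42 - 42 = 81 - 84 ≡ 50; y = λ·(42 - 50) - 44 ≡ 43. → (50, 43)

(50, 43)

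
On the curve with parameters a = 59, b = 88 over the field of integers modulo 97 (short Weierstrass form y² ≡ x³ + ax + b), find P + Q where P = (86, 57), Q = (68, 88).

(86, 57) + (68, 88). λ = (88 - 57)/(68 - 86) ≡ 31/79 mod 97. 79⁻¹ ≡ 70 (mod 97), so λ ≡ 36.
  x = λ² - 86 - 68 = 1296 - 154 ≡ 75; y = λ·(86 - 75) - 57 ≡ 48. → (75, 48)

(75, 48)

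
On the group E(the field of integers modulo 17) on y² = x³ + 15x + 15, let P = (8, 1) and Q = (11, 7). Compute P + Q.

(2, 11)

(8, 1) + (11, 7). λ = (7 - 1)/(11 - 8) ≡ 6/3 mod 17. 3⁻¹ ≡ 6 (mod 17), so λ ≡ 2.
  x = λ² - 8 - 11 = 4 - 19 ≡ 2; y = λ·(8 - 2) - 1 ≡ 11. → (2, 11)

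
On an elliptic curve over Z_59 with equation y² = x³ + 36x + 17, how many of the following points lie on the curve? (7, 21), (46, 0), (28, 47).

1

(7, 21): 21² ≡ 28, rhs ≡ 22 → off.
(46, 0): 0² ≡ 0, rhs ≡ 7 → off.
(28, 47): 47² ≡ 26, rhs ≡ 26 → on.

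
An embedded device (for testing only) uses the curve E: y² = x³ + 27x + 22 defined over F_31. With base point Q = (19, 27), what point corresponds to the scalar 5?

Double-and-add on 5 = (101)₂. Start with Q = (19, 27) for the leading 1-bit.
double: tangent at (19, 27): λ = (3·19² + 27)/(2·27) ≡ 25/23. 23⁻¹ ≡ 27 (mod 31) since 23·27 = 621 ≡ 1, so λ ≡ 25·27 ≡ 24.
  x = λ² - 19 - 19 = 576 - 38 ≡ 11; y = λ·(19 - 11) - 27 ≡ 10. → (11, 10)
double: tangent at (11, 10): λ = (3·11² + 27)/(2·10) ≡ 18/20. 20⁻¹ ≡ 14 (mod 31), so λ ≡ 18·14 ≡ 4.
  x = λ² - 11 - 11 = 16 - 22 ≡ 25; y = λ·(11 - 25) - 10 ≡ 27. → (25, 27)
add Q: (25, 27) + (19, 27). λ = (27 - 27)/(19 - 25) ≡ 0/25 mod 31. 25⁻¹ ≡ 5 (mod 31) since 25·5 = 125 ≡ 1, so λ ≡ 0.
  x = λ² - 25 - 19 = 0 - 44 ≡ 18; y = λ·(25 - 18) - 27 ≡ 4. → (18, 4)

(18, 4)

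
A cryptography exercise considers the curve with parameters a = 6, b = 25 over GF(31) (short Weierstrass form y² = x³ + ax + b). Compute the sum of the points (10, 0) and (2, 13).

(26, 26)

(10, 0) + (2, 13). λ = (13 - 0)/(2 - 10) ≡ 13/23 mod 31. 23⁻¹ ≡ 27 (mod 31) since 23·27 = 621 ≡ 1, so λ ≡ 10.
  x = λ² - 10 - 2 = 100 - 12 ≡ 26; y = λ·(10 - 26) - 0 ≡ 26. → (26, 26)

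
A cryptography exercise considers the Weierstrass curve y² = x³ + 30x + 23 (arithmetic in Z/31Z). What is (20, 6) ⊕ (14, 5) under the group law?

(20, 6) + (14, 5). λ = (5 - 6)/(14 - 20) ≡ 30/25 mod 31. 25⁻¹ ≡ 5 (mod 31) since 25·5 = 125 ≡ 1, so λ ≡ 26.
  x = λ² - 20 - 14 = 676 - 34 ≡ 22; y = λ·(20 - 22) - 6 ≡ 4. → (22, 4)

(22, 4)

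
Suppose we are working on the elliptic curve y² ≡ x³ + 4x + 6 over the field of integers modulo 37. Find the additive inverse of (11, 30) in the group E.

-(11, 30) = (11, -30 mod 37) = (11, 7).

(11, 7)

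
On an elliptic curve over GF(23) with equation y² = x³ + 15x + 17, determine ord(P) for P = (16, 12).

5

2P: tangent at (16, 12): λ = (3·16² + 15)/(2·12) ≡ 1/1. 1⁻¹ ≡ 1 (mod 23), so λ ≡ 1·1 ≡ 1.
  x = λ² - 16 - 16 = 1 - 32 ≡ 15; y = λ·(16 - 15) - 12 ≡ 12. → (15, 12)
3P: (15, 12) + (16, 12). λ = (12 - 12)/(16 - 15) ≡ 0/1 mod 23. 1⁻¹ ≡ 1 (mod 23) since 1·1 = 1 ≡ 1, so λ ≡ 0.
  x = λ² - 15 - 16 = 0 - 31 ≡ 15; y = λ·(15 - 15) - 12 ≡ 11. → (15, 11)
4P: (15, 11) + (16, 12). λ = (12 - 11)/(16 - 15) ≡ 1/1 mod 23. 1⁻¹ ≡ 1 (mod 23) since 1·1 = 1 ≡ 1, so λ ≡ 1.
  x = λ² - 15 - 16 = 1 - 31 ≡ 16; y = λ·(15 - 16) - 11 ≡ 11. → (16, 11)
5P: (16, 11) + (16, 12): same x and y₁ ≡ -y₂, so the sum is O.
5P = O, so the order is 5.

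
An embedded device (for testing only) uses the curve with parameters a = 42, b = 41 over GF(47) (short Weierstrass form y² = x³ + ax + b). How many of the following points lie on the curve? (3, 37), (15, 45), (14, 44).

2

(3, 37): 37² ≡ 6, rhs ≡ 6 → on.
(15, 45): 45² ≡ 4, rhs ≡ 4 → on.
(14, 44): 44² ≡ 9, rhs ≡ 36 → off.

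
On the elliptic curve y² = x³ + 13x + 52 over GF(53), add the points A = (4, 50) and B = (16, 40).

(4, 50) + (16, 40). λ = (40 - 50)/(16 - 4) ≡ 43/12 mod 53. 12⁻¹ ≡ 31 (mod 53) since 12·31 = 372 ≡ 1, so λ ≡ 8.
  x = λ² - 4 - 16 = 64 - 20 ≡ 44; y = λ·(4 - 44) - 50 ≡ 1. → (44, 1)

(44, 1)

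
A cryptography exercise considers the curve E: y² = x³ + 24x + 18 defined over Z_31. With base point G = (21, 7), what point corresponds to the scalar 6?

Double-and-add on 6 = (110)₂. Start with G = (21, 7) for the leading 1-bit.
double: tangent at (21, 7): λ = (3·21² + 24)/(2·7) ≡ 14/14. 14⁻¹ ≡ 20 (mod 31), so λ ≡ 14·20 ≡ 1.
  x = λ² - 21 - 21 = 1 - 42 ≡ 21; y = λ·(21 - 21) - 7 ≡ 24. → (21, 24)
add G: (21, 24) + (21, 7): same x and y₁ ≡ -y₂, so the sum is O.
double: O + O = O (identity).

O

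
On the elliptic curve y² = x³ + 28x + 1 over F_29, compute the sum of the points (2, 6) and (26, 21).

(2, 6) + (26, 21). λ = (21 - 6)/(26 - 2) ≡ 15/24 mod 29. 24⁻¹ ≡ 23 (mod 29), so λ ≡ 26.
  x = λ² - 2 - 26 = 676 - 28 ≡ 10; y = λ·(2 - 10) - 6 ≡ 18. → (10, 18)

(10, 18)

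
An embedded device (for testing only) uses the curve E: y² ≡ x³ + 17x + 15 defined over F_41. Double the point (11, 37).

(10, 18)

tangent at (11, 37): λ = (3·11² + 17)/(2·37) ≡ 11/33. 33⁻¹ ≡ 5 (mod 41), so λ ≡ 11·5 ≡ 14.
  x = λ² - 11 - 11 = 196 - 22 ≡ 10; y = λ·(11 - 10) - 37 ≡ 18. → (10, 18)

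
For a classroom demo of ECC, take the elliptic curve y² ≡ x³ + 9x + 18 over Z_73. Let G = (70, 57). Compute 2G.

(70, 16)

tangent at (70, 57): λ = (3·70² + 9)/(2·57) ≡ 36/41. 41⁻¹ ≡ 57 (mod 73) since 41·57 = 2337 ≡ 1, so λ ≡ 36·57 ≡ 8.
  x = λ² - 70 - 70 = 64 - 140 ≡ 70; y = λ·(70 - 70) - 57 ≡ 16. → (70, 16)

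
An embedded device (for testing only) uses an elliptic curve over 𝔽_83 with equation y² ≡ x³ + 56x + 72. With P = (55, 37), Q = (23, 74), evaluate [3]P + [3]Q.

(55, 37)

First 3P:
Repeated addition: build up to 3P.
2P: tangent at (55, 37): λ = (3·55² + 56)/(2·37) ≡ 1/74. 74⁻¹ ≡ 46 (mod 83) since 74·46 = 3404 ≡ 1, so λ ≡ 1·46 ≡ 46.
  x = λ² - 55 - 55 = 2116 - 110 ≡ 14; y = λ·(55 - 14) - 37 ≡ 23. → (14, 23)
3P: (14, 23) + (55, 37). λ = (37 - 23)/(55 - 14) ≡ 14/41 mod 83. 41⁻¹ ≡ 81 (mod 83), so λ ≡ 55.
  x = λ² - 14 - 55 = 3025 - 69 ≡ 51; y = λ·(14 - 51) - 23 ≡ 17. → (51, 17)
3P = (51, 17).
Next 3Q:
Repeated addition: build up to 3Q.
2Q: tangent at (23, 74): λ = (3·23² + 56)/(2·74) ≡ 66/65. 65⁻¹ ≡ 23 (mod 83), so λ ≡ 66·23 ≡ 24.
  x = λ² - 23 - 23 = 576 - 46 ≡ 32; y = λ·(23 - 32) - 74 ≡ 42. → (32, 42)
3Q: (32, 42) + (23, 74). λ = (74 - 42)/(23 - 32) ≡ 32/74 mod 83. 74⁻¹ ≡ 46 (mod 83), so λ ≡ 61.
  x = λ² - 32 - 23 = 3721 - 55 ≡ 14; y = λ·(32 - 14) - 42 ≡ 60. → (14, 60)
3Q = (14, 60).
Finally 3P + 3Q:
(51, 17) + (14, 60). λ = (60 - 17)/(14 - 51) ≡ 43/46 mod 83. 46⁻¹ ≡ 74 (mod 83), so λ ≡ 28.
  x = λ² - 51 - 14 = 784 - 65 ≡ 55; y = λ·(51 - 55) - 17 ≡ 37. → (55, 37)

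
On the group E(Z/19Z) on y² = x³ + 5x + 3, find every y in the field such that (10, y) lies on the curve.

x³ + 5x + 3 = 1053 ≡ 8 (mod 19).
8 is a non-residue mod 19; no y exists.

none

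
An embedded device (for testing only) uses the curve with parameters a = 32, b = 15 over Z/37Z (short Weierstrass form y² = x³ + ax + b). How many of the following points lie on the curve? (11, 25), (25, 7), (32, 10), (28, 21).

4

(11, 25): 25² ≡ 33, rhs ≡ 33 → on.
(25, 7): 7² ≡ 12, rhs ≡ 12 → on.
(32, 10): 10² ≡ 26, rhs ≡ 26 → on.
(28, 21): 21² ≡ 34, rhs ≡ 34 → on.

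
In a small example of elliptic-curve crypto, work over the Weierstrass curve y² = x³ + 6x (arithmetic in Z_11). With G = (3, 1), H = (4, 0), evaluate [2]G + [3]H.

(3, 10)

First 2G:
Repeated addition: build up to 2G.
2G: tangent at (3, 1): λ = (3·3² + 6)/(2·1) ≡ 0/2. 2⁻¹ ≡ 6 (mod 11), so λ ≡ 0·6 ≡ 0.
  x = λ² - 3 - 3 = 0 - 6 ≡ 5; y = λ·(3 - 5) - 1 ≡ 10. → (5, 10)
2G = (5, 10).
Next 3H:
Repeated addition: build up to 3H.
2H: (4, 0) + (4, 0): same x and y₁ ≡ -y₂, so the sum is O.
3H: O + (4, 0) = (4, 0) (identity).
3H = (4, 0).
Finally 2G + 3H:
(5, 10) + (4, 0). λ = (0 - 10)/(4 - 5) ≡ 1/10 mod 11. 10⁻¹ ≡ 10 (mod 11), so λ ≡ 10.
  x = λ² - 5 - 4 = 100 - 9 ≡ 3; y = λ·(5 - 3) - 10 ≡ 10. → (3, 10)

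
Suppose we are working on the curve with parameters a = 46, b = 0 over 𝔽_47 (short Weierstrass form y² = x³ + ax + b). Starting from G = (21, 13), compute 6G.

(8, 9)

Double-and-add on 6 = (110)₂. Start with G = (21, 13) for the leading 1-bit.
double: tangent at (21, 13): λ = (3·21² + 46)/(2·13) ≡ 6/26. 26⁻¹ ≡ 38 (mod 47), so λ ≡ 6·38 ≡ 40.
  x = λ² - 21 - 21 = 1600 - 42 ≡ 7; y = λ·(21 - 7) - 13 ≡ 30. → (7, 30)
add G: (7, 30) + (21, 13). λ = (13 - 30)/(21 - 7) ≡ 30/14 mod 47. 14⁻¹ ≡ 37 (mod 47), so λ ≡ 29.
  x = λ² - 7 - 21 = 841 - 28 ≡ 14; y = λ·(7 - 14) - 30 ≡ 2. → (14, 2)
double: tangent at (14, 2): λ = (3·14² + 46)/(2·2) ≡ 23/4. 4⁻¹ ≡ 12 (mod 47), so λ ≡ 23·12 ≡ 41.
  x = λ² - 14 - 14 = 1681 - 28 ≡ 8; y = λ·(14 - 8) - 2 ≡ 9. → (8, 9)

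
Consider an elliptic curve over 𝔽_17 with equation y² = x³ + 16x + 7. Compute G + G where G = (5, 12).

(6, 9)

tangent at (5, 12): λ = (3·5² + 16)/(2·12) ≡ 6/7. 7⁻¹ ≡ 5 (mod 17) since 7·5 = 35 ≡ 1, so λ ≡ 6·5 ≡ 13.
  x = λ² - 5 - 5 = 169 - 10 ≡ 6; y = λ·(5 - 6) - 12 ≡ 9. → (6, 9)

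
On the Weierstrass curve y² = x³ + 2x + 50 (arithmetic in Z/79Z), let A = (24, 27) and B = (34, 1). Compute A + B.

(24, 27) + (34, 1). λ = (1 - 27)/(34 - 24) ≡ 53/10 mod 79. 10⁻¹ ≡ 8 (mod 79) since 10·8 = 80 ≡ 1, so λ ≡ 29.
  x = λ² - 24 - 34 = 841 - 58 ≡ 72; y = λ·(24 - 72) - 27 ≡ 3. → (72, 3)

(72, 3)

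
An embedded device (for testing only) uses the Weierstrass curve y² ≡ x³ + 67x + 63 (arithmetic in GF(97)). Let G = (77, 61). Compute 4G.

Double-and-add on 4 = (100)₂. Start with G = (77, 61) for the leading 1-bit.
double: tangent at (77, 61): λ = (3·77² + 67)/(2·61) ≡ 6/25. 25⁻¹ ≡ 66 (mod 97), so λ ≡ 6·66 ≡ 8.
  x = λ² - 77 - 77 = 64 - 154 ≡ 7; y = λ·(77 - 7) - 61 ≡ 14. → (7, 14)
double: tangent at (7, 14): λ = (3·7² + 67)/(2·14) ≡ 20/28. 28⁻¹ ≡ 52 (mod 97) since 28·52 = 1456 ≡ 1, so λ ≡ 20·52 ≡ 70.
  x = λ² - 7 - 7 = 4900 - 14 ≡ 36; y = λ·(7 - 36) - 14 ≡ 90. → (36, 90)

(36, 90)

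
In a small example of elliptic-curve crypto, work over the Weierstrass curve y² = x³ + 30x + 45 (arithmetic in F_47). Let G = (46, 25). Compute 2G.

tangent at (46, 25): λ = (3·46² + 30)/(2·25) ≡ 33/3. 3⁻¹ ≡ 16 (mod 47), so λ ≡ 33·16 ≡ 11.
  x = λ² - 46 - 46 = 121 - 92 ≡ 29; y = λ·(46 - 29) - 25 ≡ 21. → (29, 21)

(29, 21)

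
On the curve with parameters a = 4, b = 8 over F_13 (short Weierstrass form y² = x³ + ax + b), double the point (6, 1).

(4, 7)

tangent at (6, 1): λ = (3·6² + 4)/(2·1) ≡ 8/2. 2⁻¹ ≡ 7 (mod 13), so λ ≡ 8·7 ≡ 4.
  x = λ² - 6 - 6 = 16 - 12 ≡ 4; y = λ·(6 - 4) - 1 ≡ 7. → (4, 7)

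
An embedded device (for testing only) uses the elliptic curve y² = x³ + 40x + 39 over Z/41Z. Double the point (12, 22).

(25, 10)

tangent at (12, 22): λ = (3·12² + 40)/(2·22) ≡ 21/3. 3⁻¹ ≡ 14 (mod 41) since 3·14 = 42 ≡ 1, so λ ≡ 21·14 ≡ 7.
  x = λ² - 12 - 12 = 49 - 24 ≡ 25; y = λ·(12 - 25) - 22 ≡ 10. → (25, 10)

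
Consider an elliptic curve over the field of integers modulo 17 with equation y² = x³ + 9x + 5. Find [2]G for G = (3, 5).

(9, 4)

tangent at (3, 5): λ = (3·3² + 9)/(2·5) ≡ 2/10. 10⁻¹ ≡ 12 (mod 17) since 10·12 = 120 ≡ 1, so λ ≡ 2·12 ≡ 7.
  x = λ² - 3 - 3 = 49 - 6 ≡ 9; y = λ·(3 - 9) - 5 ≡ 4. → (9, 4)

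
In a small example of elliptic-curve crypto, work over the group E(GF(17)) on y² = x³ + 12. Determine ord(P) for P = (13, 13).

2P: tangent at (13, 13): λ = (3·13² + 0)/(2·13) ≡ 14/9. 9⁻¹ ≡ 2 (mod 17) since 9·2 = 18 ≡ 1, so λ ≡ 14·2 ≡ 11.
  x = λ² - 13 - 13 = 121 - 26 ≡ 10; y = λ·(13 - 10) - 13 ≡ 3. → (10, 3)
3P: (10, 3) + (13, 13). λ = (13 - 3)/(13 - 10) ≡ 10/3 mod 17. 3⁻¹ ≡ 6 (mod 17) since 3·6 = 18 ≡ 1, so λ ≡ 9.
  x = λ² - 10 - 13 = 81 - 23 ≡ 7; y = λ·(10 - 7) - 3 ≡ 7. → (7, 7)
4P: (7, 7) + (13, 13). λ = (13 - 7)/(13 - 7) ≡ 6/6 mod 17. 6⁻¹ ≡ 3 (mod 17), so λ ≡ 1.
  x = λ² - 7 - 13 = 1 - 20 ≡ 15; y = λ·(7 - 15) - 7 ≡ 2. → (15, 2)
5P: (15, 2) + (13, 13). λ = (13 - 2)/(13 - 15) ≡ 11/15 mod 17. 15⁻¹ ≡ 8 (mod 17), so λ ≡ 3.
  x = λ² - 15 - 13 = 9 - 28 ≡ 15; y = λ·(15 - 15) - 2 ≡ 15. → (15, 15)
6P: (15, 15) + (13, 13). λ = (13 - 15)/(13 - 15) ≡ 15/15 mod 17. 15⁻¹ ≡ 8 (mod 17), so λ ≡ 1.
  x = λ² - 15 - 13 = 1 - 28 ≡ 7; y = λ·(15 - 7) - 15 ≡ 10. → (7, 10)
7P: (7, 10) + (13, 13). λ = (13 - 10)/(13 - 7) ≡ 3/6 mod 17. 6⁻¹ ≡ 3 (mod 17), so λ ≡ 9.
  x = λ² - 7 - 13 = 81 - 20 ≡ 10; y = λ·(7 - 10) - 10 ≡ 14. → (10, 14)
8P: (10, 14) + (13, 13). λ = (13 - 14)/(13 - 10) ≡ 16/3 mod 17. 3⁻¹ ≡ 6 (mod 17), so λ ≡ 11.
  x = λ² - 10 - 13 = 121 - 23 ≡ 13; y = λ·(10 - 13) - 14 ≡ 4. → (13, 4)
9P: (13, 4) + (13, 13): same x and y₁ ≡ -y₂, so the sum is 𝒪.
9P = 𝒪, so the order is 9.

9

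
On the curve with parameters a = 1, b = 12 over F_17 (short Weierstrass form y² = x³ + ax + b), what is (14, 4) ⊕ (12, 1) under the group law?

(14, 4) + (12, 1). λ = (1 - 4)/(12 - 14) ≡ 14/15 mod 17. 15⁻¹ ≡ 8 (mod 17), so λ ≡ 10.
  x = λ² - 14 - 12 = 100 - 26 ≡ 6; y = λ·(14 - 6) - 4 ≡ 8. → (6, 8)

(6, 8)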